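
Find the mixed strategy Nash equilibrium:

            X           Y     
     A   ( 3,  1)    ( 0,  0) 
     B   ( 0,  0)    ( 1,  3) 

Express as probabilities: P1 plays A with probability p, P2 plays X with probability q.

p = 0.75, q = 0.25

Work:
Find probabilities that make opponent indifferent:
P2 chooses q to make P1 indifferent between A and B
P1 chooses p to make P2 indifferent between X and Y
Mixed NE: P1 plays (A: 0.75, B: 0.25), P2 plays (X: 0.25, Y: 0.75)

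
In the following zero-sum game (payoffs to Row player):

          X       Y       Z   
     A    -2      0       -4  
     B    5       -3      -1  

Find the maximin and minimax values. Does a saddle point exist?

Maximin = -3, Minimax = -1, Saddle: False

Work:
Row minimums: [-4, -3] → maximin = -3
Column maximums: [5, 0, -1] → minimax = -1
No saddle point (maximin ≠ minimax). Mixed strategy needed.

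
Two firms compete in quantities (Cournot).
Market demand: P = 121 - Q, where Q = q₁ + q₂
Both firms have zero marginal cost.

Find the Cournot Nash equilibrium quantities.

q₁* = q₂* = 40.33; P* = 40.33

Work:
Profit: π_i = P·q_i = (a - q_i - q_j)·q_i
FOC: ∂π_i/∂q_i = a - 2q_i - q_j = 0
Reaction function: q_i = (121 - q_j)/2
Symmetry: q* = 121/3 = 40.33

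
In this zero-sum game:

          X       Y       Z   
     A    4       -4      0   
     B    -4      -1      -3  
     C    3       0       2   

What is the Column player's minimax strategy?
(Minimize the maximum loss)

Column should play Y, value = 0

Work:
Column player minimizes Row's maximum payoff:
Column X: max payoff to Row = 4
Column Y: max payoff to Row = 0
Column Z: max payoff to Row = 2
Minimum is 0, achieved by column Y.
Minimax strategy: Y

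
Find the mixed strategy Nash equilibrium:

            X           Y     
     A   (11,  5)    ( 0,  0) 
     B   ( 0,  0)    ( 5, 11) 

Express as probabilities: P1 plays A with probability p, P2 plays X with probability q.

p = 0.6875, q = 0.3125

Work:
Find probabilities that make opponent indifferent:
P2 chooses q to make P1 indifferent between A and B
P1 chooses p to make P2 indifferent between X and Y
Mixed NE: P1 plays (A: 0.6875, B: 0.3125), P2 plays (X: 0.3125, Y: 0.6875)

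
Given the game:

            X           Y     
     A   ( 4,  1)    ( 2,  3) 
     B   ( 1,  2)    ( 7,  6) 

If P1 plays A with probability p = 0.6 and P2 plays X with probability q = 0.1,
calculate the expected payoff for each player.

E[P1] = 3.88, E[P2] = 3.92

Work:
E[P1] = p·q·π₁(A,X) + p·(1-q)·π₁(A,Y) + (1-p)·q·π₁(B,X) + (1-p)·(1-q)·π₁(B,Y)
= 0.6·0.1·4 + 0.6·0.9·2 + 0.4·0.1·1 + 0.4·0.9·7
= 3.88

E[P2] = 3.92 (similar calculation)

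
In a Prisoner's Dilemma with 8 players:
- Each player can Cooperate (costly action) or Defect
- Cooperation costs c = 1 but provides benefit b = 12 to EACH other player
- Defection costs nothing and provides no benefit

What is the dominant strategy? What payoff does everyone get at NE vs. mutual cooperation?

Dominant: Defect; NE payoff = 0; Coop payoff = 83

Work:
Defect dominates (saves cost c = 1, benefit to others is external)
NE: All defect → everyone gets 0
If all cooperate: each receives (7)×12 - 1 = 83
Social dilemma: 83 > 0 but NE gives 0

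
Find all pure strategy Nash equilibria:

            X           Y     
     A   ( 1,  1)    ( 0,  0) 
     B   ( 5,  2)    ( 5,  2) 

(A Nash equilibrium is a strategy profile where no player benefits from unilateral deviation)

Nash equilibrium: (B, X), (B, Y)

Work:
Best responses:
  P1 vs X: payoffs [1, 5] → best response B (payoff 5)
  P1 vs Y: payoffs [0, 5] → best response B (payoff 5)
  P2 vs A: payoffs [1, 0] → best response X (payoff 1)
  P2 vs B: payoffs [2, 2] → best response X/Y (payoff 2)
Mutual best responses: (B,X), (B,Y) → Nash equilibria.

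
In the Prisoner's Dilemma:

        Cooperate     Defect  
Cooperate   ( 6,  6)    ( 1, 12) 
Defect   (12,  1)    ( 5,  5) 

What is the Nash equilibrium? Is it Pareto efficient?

(Defect, Defect) is NE; not Pareto efficient

Work:
Defect dominates Cooperate for both players:
If P2 cooperates: Defect (12) > Cooperate (6)
If P2 defects: Defect (5) > Cooperate (1)
NE: (Defect, Defect) with payoff (5, 5)
But (Cooperate, Cooperate) = (6, 6) Pareto dominates (5, 5)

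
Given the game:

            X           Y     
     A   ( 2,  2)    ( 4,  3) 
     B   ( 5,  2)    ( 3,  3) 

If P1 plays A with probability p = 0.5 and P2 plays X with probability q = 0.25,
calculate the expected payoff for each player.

E[P1] = 3.5, E[P2] = 2.75

Work:
E[P1] = p·q·π₁(A,X) + p·(1-q)·π₁(A,Y) + (1-p)·q·π₁(B,X) + (1-p)·(1-q)·π₁(B,Y)
= 0.5·0.25·2 + 0.5·0.75·4 + 0.5·0.25·5 + 0.5·0.75·3
= 3.5

E[P2] = 2.75 (similar calculation)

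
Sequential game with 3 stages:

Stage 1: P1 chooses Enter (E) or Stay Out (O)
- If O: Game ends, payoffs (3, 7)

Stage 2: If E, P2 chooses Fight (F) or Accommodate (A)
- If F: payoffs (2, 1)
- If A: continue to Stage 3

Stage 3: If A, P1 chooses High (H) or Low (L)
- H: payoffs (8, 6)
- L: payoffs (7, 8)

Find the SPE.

SPE: (E, A, H); Outcome (8, 6)

Work:
Stage 3: P1 chooses H (8 vs 7)
Stage 2: P2: F->1, A->6 (anticipating H). Choose A
Stage 1: P1: O->3, E->8 (anticipating A, H). Choose E
SPE path: E -> A -> H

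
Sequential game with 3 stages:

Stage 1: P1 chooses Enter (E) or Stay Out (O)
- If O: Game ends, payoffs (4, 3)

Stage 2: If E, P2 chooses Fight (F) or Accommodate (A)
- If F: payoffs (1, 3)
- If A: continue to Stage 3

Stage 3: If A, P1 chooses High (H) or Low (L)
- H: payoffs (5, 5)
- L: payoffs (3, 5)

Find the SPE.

SPE: (E, A, H); Outcome (5, 5)

Work:
Stage 3: P1 chooses H (5 vs 3)
Stage 2: P2: F->3, A->5 (anticipating H). Choose A
Stage 1: P1: O->4, E->5 (anticipating A, H). Choose E
SPE path: E -> A -> H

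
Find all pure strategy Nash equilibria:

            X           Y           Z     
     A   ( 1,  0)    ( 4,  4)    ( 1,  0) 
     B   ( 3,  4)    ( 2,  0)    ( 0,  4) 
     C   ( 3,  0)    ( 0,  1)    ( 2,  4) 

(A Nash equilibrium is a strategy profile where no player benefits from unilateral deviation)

Nash equilibrium: (A, Y), (B, X), (C, Z)

Work:
Best responses:
  P1 vs X: payoffs [1, 3, 3] → best response B/C (payoff 3)
  P1 vs Y: payoffs [4, 2, 0] → best response A (payoff 4)
  P1 vs Z: payoffs [1, 0, 2] → best response C (payoff 2)
  P2 vs A: payoffs [0, 4, 0] → best response Y (payoff 4)
  P2 vs B: payoffs [4, 0, 4] → best response X/Z (payoff 4)
  P2 vs C: payoffs [0, 1, 4] → best response Z (payoff 4)
Mutual best responses: (A,Y), (B,X), (C,Z) → Nash equilibria.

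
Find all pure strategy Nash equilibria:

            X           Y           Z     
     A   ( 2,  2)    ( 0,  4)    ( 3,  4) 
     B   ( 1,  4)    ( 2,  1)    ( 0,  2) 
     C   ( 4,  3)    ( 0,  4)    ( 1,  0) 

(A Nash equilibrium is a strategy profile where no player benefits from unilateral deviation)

Nash equilibrium: (A, Z)

Work:
Best responses:
  P1 vs X: payoffs [2, 1, 4] → best response C (payoff 4)
  P1 vs Y: payoffs [0, 2, 0] → best response B (payoff 2)
  P1 vs Z: payoffs [3, 0, 1] → best response A (payoff 3)
  P2 vs A: payoffs [2, 4, 4] → best response Y/Z (payoff 4)
  P2 vs B: payoffs [4, 1, 2] → best response X (payoff 4)
  P2 vs C: payoffs [3, 4, 0] → best response Y (payoff 4)
Mutual best responses: (A,Z) → Nash equilibria.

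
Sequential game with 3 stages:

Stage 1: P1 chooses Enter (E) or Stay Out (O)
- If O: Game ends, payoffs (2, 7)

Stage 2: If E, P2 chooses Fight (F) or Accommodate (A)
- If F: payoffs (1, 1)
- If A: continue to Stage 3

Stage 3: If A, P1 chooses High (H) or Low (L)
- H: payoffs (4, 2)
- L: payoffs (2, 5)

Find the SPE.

SPE: (E, A, H); Outcome (4, 2)

Work:
Stage 3: P1 chooses H (4 vs 2)
Stage 2: P2: F->1, A->2 (anticipating H). Choose A
Stage 1: P1: O->2, E->4 (anticipating A, H). Choose E
SPE path: E -> A -> H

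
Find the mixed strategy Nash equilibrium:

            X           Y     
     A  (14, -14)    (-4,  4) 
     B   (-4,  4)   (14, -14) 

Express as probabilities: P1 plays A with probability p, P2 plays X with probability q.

p = 0.5, q = 0.5

Work:
Find probabilities that make opponent indifferent:
P2 chooses q to make P1 indifferent between A and B
P1 chooses p to make P2 indifferent between X and Y
Mixed NE: P1 plays (A: 0.5, B: 0.5), P2 plays (X: 0.5, Y: 0.5)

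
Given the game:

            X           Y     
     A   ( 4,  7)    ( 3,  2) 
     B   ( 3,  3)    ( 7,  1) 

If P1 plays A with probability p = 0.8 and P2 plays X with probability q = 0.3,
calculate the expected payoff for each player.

E[P1] = 3.8, E[P2] = 3.12

Work:
E[P1] = p·q·π₁(A,X) + p·(1-q)·π₁(A,Y) + (1-p)·q·π₁(B,X) + (1-p)·(1-q)·π₁(B,Y)
= 0.8·0.3·4 + 0.8·0.7·3 + 0.2·0.3·3 + 0.2·0.7·7
= 3.8

E[P2] = 3.12 (similar calculation)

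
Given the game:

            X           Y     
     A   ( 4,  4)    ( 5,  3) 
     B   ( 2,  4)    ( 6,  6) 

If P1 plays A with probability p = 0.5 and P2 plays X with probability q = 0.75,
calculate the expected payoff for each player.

E[P1] = 3.625, E[P2] = 4.125

Work:
E[P1] = p·q·π₁(A,X) + p·(1-q)·π₁(A,Y) + (1-p)·q·π₁(B,X) + (1-p)·(1-q)·π₁(B,Y)
= 0.5·0.75·4 + 0.5·0.25·5 + 0.5·0.75·2 + 0.5·0.25·6
= 3.625

E[P2] = 4.125 (similar calculation)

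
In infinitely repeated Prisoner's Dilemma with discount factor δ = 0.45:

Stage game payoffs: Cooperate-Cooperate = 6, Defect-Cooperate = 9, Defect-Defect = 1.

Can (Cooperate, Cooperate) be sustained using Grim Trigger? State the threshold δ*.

δ* = 0.375; since δ = 0.45 ≥ 0.375, cooperation can be sustained

Work:
For Grim Trigger:
Cooperate forever: 6/(1-δ)
Defect then punished: 9 + 1·δ/(1-δ)
Need: 6/(1-δ) ≥ 9 + 1·δ/(1-δ)
Solving: δ ≥ (T-R)/(T-P) = (9-6)/(9-1) = 0.375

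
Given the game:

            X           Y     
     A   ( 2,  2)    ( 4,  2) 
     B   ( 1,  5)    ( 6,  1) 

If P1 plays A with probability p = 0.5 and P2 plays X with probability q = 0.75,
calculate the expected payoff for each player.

E[P1] = 2.375, E[P2] = 3.0

Work:
E[P1] = p·q·π₁(A,X) + p·(1-q)·π₁(A,Y) + (1-p)·q·π₁(B,X) + (1-p)·(1-q)·π₁(B,Y)
= 0.5·0.75·2 + 0.5·0.25·4 + 0.5·0.75·1 + 0.5·0.25·6
= 2.375

E[P2] = 3.0 (similar calculation)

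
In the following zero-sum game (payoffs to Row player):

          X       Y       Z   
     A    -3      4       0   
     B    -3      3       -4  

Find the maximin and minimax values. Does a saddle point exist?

Maximin = -3, Minimax = -3, Saddle: True

Work:
Row minimums: [-3, -4] → maximin = -3
Column maximums: [-3, 4, 0] → minimax = -3
Saddle point exists! Game value = -3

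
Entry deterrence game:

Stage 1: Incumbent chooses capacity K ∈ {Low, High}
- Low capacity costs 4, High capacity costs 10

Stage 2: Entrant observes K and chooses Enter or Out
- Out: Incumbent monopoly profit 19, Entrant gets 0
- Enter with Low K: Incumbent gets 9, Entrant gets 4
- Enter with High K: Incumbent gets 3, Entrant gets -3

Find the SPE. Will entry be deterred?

SPE: (High, Enter|Low, Out|High); Entry deterred. Incumbent net profit = 9

Work:
After Low K: Entrant enters (4 > 0)
After High K: Entrant stays out (-3 < 0)
Incumbent: Low → 9−4=5, High → 19−10=9
Incumbent chooses High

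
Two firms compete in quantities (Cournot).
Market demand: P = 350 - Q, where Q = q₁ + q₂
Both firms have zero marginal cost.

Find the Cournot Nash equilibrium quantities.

q₁* = q₂* = 116.67; P* = 116.67

Work:
Profit: π_i = P·q_i = (a - q_i - q_j)·q_i
FOC: ∂π_i/∂q_i = a - 2q_i - q_j = 0
Reaction function: q_i = (350 - q_j)/2
Symmetry: q* = 350/3 = 116.67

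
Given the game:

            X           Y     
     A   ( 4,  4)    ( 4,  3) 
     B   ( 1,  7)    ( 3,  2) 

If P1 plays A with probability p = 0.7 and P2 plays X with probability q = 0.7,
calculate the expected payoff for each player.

E[P1] = 3.28, E[P2] = 4.24

Work:
E[P1] = p·q·π₁(A,X) + p·(1-q)·π₁(A,Y) + (1-p)·q·π₁(B,X) + (1-p)·(1-q)·π₁(B,Y)
= 0.7·0.7·4 + 0.7·0.3·4 + 0.3·0.7·1 + 0.3·0.3·3
= 3.28

E[P2] = 4.24 (similar calculation)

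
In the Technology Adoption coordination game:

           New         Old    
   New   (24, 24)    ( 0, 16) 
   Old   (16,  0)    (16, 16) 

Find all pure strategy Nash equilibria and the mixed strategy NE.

Pure NE: (New, New) and (Old, Old); Mixed NE: p = 0.6667, q = 0.6667

Work:
Check pure NE:
(New, New): (24, 24) - no unilateral deviation beneficial
(Old, Old): (16, 16) - no unilateral deviation beneficial
Mixed NE: P1 plays New with p = 0.6667, P2 plays New with q = 0.6667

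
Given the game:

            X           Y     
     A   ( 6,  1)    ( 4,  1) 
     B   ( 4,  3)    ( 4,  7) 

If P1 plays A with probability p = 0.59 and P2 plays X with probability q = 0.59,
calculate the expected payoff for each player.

E[P1] = 4.6962, E[P2] = 2.4924

Work:
E[P1] = p·q·π₁(A,X) + p·(1-q)·π₁(A,Y) + (1-p)·q·π₁(B,X) + (1-p)·(1-q)·π₁(B,Y)
= 0.59·0.59·6 + 0.59·0.41·4 + 0.41·0.59·4 + 0.41·0.41·4
= 4.6962

E[P2] = 2.4924 (similar calculation)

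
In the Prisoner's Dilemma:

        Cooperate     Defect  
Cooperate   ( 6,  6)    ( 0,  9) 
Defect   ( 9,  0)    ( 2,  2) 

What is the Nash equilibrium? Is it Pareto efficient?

(Defect, Defect) is NE; not Pareto efficient

Work:
Defect dominates Cooperate for both players:
If P2 cooperates: Defect (9) > Cooperate (6)
If P2 defects: Defect (2) > Cooperate (0)
NE: (Defect, Defect) with payoff (2, 2)
But (Cooperate, Cooperate) = (6, 6) Pareto dominates (2, 2)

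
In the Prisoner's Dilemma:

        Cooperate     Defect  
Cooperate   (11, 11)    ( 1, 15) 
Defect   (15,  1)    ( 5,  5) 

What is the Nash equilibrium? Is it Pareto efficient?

(Defect, Defect) is NE; not Pareto efficient

Work:
Defect dominates Cooperate for both players:
If P2 cooperates: Defect (15) > Cooperate (11)
If P2 defects: Defect (5) > Cooperate (1)
NE: (Defect, Defect) with payoff (5, 5)
But (Cooperate, Cooperate) = (11, 11) Pareto dominates (5, 5)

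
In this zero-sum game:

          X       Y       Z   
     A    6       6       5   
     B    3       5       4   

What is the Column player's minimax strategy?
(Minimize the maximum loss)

Column should play Z, value = 5

Work:
Column player minimizes Row's maximum payoff:
Column X: max payoff to Row = 6
Column Y: max payoff to Row = 6
Column Z: max payoff to Row = 5
Minimum is 5, achieved by column Z.
Minimax strategy: Z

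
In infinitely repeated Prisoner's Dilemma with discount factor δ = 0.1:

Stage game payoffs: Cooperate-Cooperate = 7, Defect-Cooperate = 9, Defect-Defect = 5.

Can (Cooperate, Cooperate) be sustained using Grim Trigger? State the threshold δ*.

δ* = 0.5; since δ = 0.1 < 0.5, cooperation cannot be sustained

Work:
For Grim Trigger:
Cooperate forever: 7/(1-δ)
Defect then punished: 9 + 5·δ/(1-δ)
Need: 7/(1-δ) ≥ 9 + 5·δ/(1-δ)
Solving: δ ≥ (T-R)/(T-P) = (9-7)/(9-5) = 0.5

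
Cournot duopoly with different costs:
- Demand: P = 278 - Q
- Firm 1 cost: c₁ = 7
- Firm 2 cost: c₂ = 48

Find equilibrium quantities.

q₁* = 104.0, q₂* = 63.0

Work:
Reaction: q₁ = (278 - 7 - q₂)/2
Reaction: q₂ = (278 - 48 - q₁)/2
Solve simultaneously:
q₁* = (278 - 2×7 + 48)/3 = 104.0
q₂* = (278 - 2×48 + 7)/3 = 63.0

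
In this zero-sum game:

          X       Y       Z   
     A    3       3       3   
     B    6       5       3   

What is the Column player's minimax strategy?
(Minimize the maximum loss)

Column should play Z, value = 3

Work:
Column player minimizes Row's maximum payoff:
Column X: max payoff to Row = 6
Column Y: max payoff to Row = 5
Column Z: max payoff to Row = 3
Minimum is 3, achieved by column Z.
Minimax strategy: Z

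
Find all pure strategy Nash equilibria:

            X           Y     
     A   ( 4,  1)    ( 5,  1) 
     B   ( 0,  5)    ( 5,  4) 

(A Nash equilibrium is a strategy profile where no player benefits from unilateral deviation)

Nash equilibrium: (A, X), (A, Y)

Work:
Best responses:
  P1 vs X: payoffs [4, 0] → best response A (payoff 4)
  P1 vs Y: payoffs [5, 5] → best response A/B (payoff 5)
  P2 vs A: payoffs [1, 1] → best response X/Y (payoff 1)
  P2 vs B: payoffs [5, 4] → best response X (payoff 5)
Mutual best responses: (A,X), (A,Y) → Nash equilibria.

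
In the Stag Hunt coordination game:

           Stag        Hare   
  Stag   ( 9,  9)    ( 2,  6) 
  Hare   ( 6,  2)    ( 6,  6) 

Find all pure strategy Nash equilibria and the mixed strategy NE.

Pure NE: (Stag, Stag) and (Hare, Hare); Mixed NE: p = 0.5714, q = 0.5714

Work:
Check pure NE:
(Stag, Stag): (9, 9) - no unilateral deviation beneficial
(Hare, Hare): (6, 6) - no unilateral deviation beneficial
Mixed NE: P1 plays Stag with p = 0.5714, P2 plays Stag with q = 0.5714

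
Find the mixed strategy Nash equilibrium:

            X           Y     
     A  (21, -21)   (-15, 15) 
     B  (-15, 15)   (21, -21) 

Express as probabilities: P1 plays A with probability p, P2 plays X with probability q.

p = 0.5, q = 0.5

Work:
Find probabilities that make opponent indifferent:
P2 chooses q to make P1 indifferent between A and B
P1 chooses p to make P2 indifferent between X and Y
Mixed NE: P1 plays (A: 0.5, B: 0.5), P2 plays (X: 0.5, Y: 0.5)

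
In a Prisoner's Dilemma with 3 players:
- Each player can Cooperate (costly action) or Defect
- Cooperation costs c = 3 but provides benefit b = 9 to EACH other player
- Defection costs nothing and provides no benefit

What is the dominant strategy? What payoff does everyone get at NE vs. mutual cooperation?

Dominant: Defect; NE payoff = 0; Coop payoff = 15

Work:
Defect dominates (saves cost c = 3, benefit to others is external)
NE: All defect → everyone gets 0
If all cooperate: each receives (2)×9 - 3 = 15
Social dilemma: 15 > 0 but NE gives 0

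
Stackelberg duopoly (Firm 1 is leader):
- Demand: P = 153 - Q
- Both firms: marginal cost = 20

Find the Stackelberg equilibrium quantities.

q₁* (leader) = 66.5, q₂* (follower) = 33.25

Work:
Follower's reaction: q₂ = (a - c - q₁)/2
Leader substitutes: π₁ = q₁·(a - q₁ - (a-c-q₁)/2 - c)
FOC: q₁* = (153 - 20)/2 = 66.50
Then: q₂* = (153 - 20 - 66.5)/2 = 33.25
Leader has first-mover advantage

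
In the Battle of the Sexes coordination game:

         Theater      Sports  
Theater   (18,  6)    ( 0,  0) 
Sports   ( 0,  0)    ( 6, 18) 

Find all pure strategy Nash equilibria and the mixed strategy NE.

Pure NE: (Theater, Theater) and (Sports, Sports); Mixed NE: p = 0.75, q = 0.25

Work:
Check pure NE:
(Theater, Theater): (18, 6) - no unilateral deviation beneficial
(Sports, Sports): (6, 18) - no unilateral deviation beneficial
Mixed NE: P1 plays Theater with p = 0.75, P2 plays Theater with q = 0.25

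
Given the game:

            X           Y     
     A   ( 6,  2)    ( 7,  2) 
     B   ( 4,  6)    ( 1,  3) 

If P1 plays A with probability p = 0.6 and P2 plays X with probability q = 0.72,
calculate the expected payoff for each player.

E[P1] = 5.032, E[P2] = 3.264

Work:
E[P1] = p·q·π₁(A,X) + p·(1-q)·π₁(A,Y) + (1-p)·q·π₁(B,X) + (1-p)·(1-q)·π₁(B,Y)
= 0.6·0.72·6 + 0.6·0.28·7 + 0.4·0.72·4 + 0.4·0.28·1
= 5.032

E[P2] = 3.264 (similar calculation)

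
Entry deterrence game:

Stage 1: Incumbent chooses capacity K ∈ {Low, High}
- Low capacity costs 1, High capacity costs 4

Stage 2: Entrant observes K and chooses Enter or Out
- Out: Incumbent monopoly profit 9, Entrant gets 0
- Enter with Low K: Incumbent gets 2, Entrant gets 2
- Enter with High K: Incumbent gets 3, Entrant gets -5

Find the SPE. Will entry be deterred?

SPE: (High, Enter|Low, Out|High); Entry deterred. Incumbent net profit = 5

Work:
After Low K: Entrant enters (2 > 0)
After High K: Entrant stays out (-5 < 0)
Incumbent: Low → 2−1=1, High → 9−4=5
Incumbent chooses High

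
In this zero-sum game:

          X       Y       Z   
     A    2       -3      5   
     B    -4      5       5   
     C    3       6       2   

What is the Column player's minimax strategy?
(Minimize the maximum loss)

Column should play X, value = 3

Work:
Column player minimizes Row's maximum payoff:
Column X: max payoff to Row = 3
Column Y: max payoff to Row = 6
Column Z: max payoff to Row = 5
Minimum is 3, achieved by column X.
Minimax strategy: X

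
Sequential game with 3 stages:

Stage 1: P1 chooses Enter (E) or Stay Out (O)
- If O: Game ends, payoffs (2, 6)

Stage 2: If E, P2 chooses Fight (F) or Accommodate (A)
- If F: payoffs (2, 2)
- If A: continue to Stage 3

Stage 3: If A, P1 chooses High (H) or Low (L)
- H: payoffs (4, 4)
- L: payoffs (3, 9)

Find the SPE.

SPE: (E, A, H); Outcome (4, 4)

Work:
Stage 3: P1 chooses H (4 vs 3)
Stage 2: P2: F->2, A->4 (anticipating H). Choose A
Stage 1: P1: O->2, E->4 (anticipating A, H). Choose E
SPE path: E -> A -> H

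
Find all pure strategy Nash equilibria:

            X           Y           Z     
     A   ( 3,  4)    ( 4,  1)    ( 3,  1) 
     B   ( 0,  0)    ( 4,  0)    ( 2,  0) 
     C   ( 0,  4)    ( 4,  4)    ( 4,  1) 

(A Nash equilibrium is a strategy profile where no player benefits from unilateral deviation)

Nash equilibrium: (A, X), (B, Y), (C, Y)

Work:
Best responses:
  P1 vs X: payoffs [3, 0, 0] → best response A (payoff 3)
  P1 vs Y: payoffs [4, 4, 4] → best response A/B/C (payoff 4)
  P1 vs Z: payoffs [3, 2, 4] → best response C (payoff 4)
  P2 vs A: payoffs [4, 1, 1] → best response X (payoff 4)
  P2 vs B: payoffs [0, 0, 0] → best response X/Y/Z (payoff 0)
  P2 vs C: payoffs [4, 4, 1] → best response X/Y (payoff 4)
Mutual best responses: (A,X), (B,Y), (C,Y) → Nash equilibria.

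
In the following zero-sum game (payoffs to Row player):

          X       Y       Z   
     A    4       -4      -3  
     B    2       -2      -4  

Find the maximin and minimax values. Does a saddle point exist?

Maximin = -4, Minimax = -3, Saddle: False

Work:
Row minimums: [-4, -4] → maximin = -4
Column maximums: [4, -2, -3] → minimax = -3
No saddle point (maximin ≠ minimax). Mixed strategy needed.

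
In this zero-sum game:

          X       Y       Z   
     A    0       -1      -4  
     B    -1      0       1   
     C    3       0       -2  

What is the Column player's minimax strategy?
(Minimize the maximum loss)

Column should play Y, value = 0

Work:
Column player minimizes Row's maximum payoff:
Column X: max payoff to Row = 3
Column Y: max payoff to Row = 0
Column Z: max payoff to Row = 1
Minimum is 0, achieved by column Y.
Minimax strategy: Y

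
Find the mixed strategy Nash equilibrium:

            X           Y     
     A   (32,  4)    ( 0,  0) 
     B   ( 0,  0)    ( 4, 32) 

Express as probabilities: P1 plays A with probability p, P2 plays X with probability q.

p = 0.8889, q = 0.1111

Work:
Find probabilities that make opponent indifferent:
P2 chooses q to make P1 indifferent between A and B
P1 chooses p to make P2 indifferent between X and Y
Mixed NE: P1 plays (A: 0.8889, B: 0.1111), P2 plays (X: 0.1111, Y: 0.8889)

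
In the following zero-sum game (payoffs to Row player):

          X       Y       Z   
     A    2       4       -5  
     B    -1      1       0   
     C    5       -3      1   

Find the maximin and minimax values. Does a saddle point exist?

Maximin = -1, Minimax = 1, Saddle: False

Work:
Row minimums: [-5, -1, -3] → maximin = -1
Column maximums: [5, 4, 1] → minimax = 1
No saddle point (maximin ≠ minimax). Mixed strategy needed.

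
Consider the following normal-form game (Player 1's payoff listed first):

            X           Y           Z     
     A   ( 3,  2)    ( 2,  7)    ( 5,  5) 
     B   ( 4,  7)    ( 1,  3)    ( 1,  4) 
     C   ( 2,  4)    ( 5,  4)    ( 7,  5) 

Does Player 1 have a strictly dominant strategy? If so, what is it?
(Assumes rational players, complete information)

No strictly dominant strategy exists for Player 1

Work:
A strategy strictly dominates another if it gives a strictly higher payoff against every opponent action. Compare each pair of P1's strategies column-by-column:
  A vs B: [3 vs 4, 2 vs 1, 5 vs 1] → A does not strictly dominate B (column X: 3 ≤ 4)
  A vs C: [3 vs 2, 2 vs 5, 5 vs 7] → A does not strictly dominate C (column Y: 2 ≤ 5)
  B vs A: [4 vs 3, 1 vs 2, 1 vs 5] → B does not strictly dominate A (column Y: 1 ≤ 2)
  B vs C: [4 vs 2, 1 vs 5, 1 vs 7] → B does not strictly dominate C (column Y: 1 ≤ 5)
  C vs A: [2 vs 3, 5 vs 2, 7 vs 5] → C does not strictly dominate A (column X: 2 ≤ 3)
  C vs B: [2 vs 4, 5 vs 1, 7 vs 1] → C does not strictly dominate B (column X: 2 ≤ 4)
No single strategy strictly dominates all others → no strictly dominant strategy.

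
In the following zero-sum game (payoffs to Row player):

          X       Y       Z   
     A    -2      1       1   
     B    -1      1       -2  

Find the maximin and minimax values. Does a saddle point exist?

Maximin = -2, Minimax = -1, Saddle: False

Work:
Row minimums: [-2, -2] → maximin = -2
Column maximums: [-1, 1, 1] → minimax = -1
No saddle point (maximin ≠ minimax). Mixed strategy needed.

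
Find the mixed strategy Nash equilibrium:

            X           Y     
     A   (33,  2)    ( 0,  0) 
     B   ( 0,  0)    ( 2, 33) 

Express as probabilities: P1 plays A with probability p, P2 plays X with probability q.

p = 0.9429, q = 0.0571

Work:
Find probabilities that make opponent indifferent:
P2 chooses q to make P1 indifferent between A and B
P1 chooses p to make P2 indifferent between X and Y
Mixed NE: P1 plays (A: 0.9429, B: 0.0571), P2 plays (X: 0.0571, Y: 0.9429)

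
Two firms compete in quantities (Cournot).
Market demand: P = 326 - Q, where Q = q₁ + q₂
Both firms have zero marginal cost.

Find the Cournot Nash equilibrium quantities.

q₁* = q₂* = 108.67; P* = 108.67

Work:
Profit: π_i = P·q_i = (a - q_i - q_j)·q_i
FOC: ∂π_i/∂q_i = a - 2q_i - q_j = 0
Reaction function: q_i = (326 - q_j)/2
Symmetry: q* = 326/3 = 108.67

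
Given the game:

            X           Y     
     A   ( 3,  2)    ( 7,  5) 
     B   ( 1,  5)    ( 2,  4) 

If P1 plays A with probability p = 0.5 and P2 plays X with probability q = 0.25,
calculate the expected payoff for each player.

E[P1] = 3.875, E[P2] = 4.25

Work:
E[P1] = p·q·π₁(A,X) + p·(1-q)·π₁(A,Y) + (1-p)·q·π₁(B,X) + (1-p)·(1-q)·π₁(B,Y)
= 0.5·0.25·3 + 0.5·0.75·7 + 0.5·0.25·1 + 0.5·0.75·2
= 3.875

E[P2] = 4.25 (similar calculation)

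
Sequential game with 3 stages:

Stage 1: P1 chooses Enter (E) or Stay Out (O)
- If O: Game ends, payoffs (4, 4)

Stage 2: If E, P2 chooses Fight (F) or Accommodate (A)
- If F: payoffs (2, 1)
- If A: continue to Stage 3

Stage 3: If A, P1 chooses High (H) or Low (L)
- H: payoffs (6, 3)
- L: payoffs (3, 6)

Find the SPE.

SPE: (E, A, H); Outcome (6, 3)

Work:
Stage 3: P1 chooses H (6 vs 3)
Stage 2: P2: F->1, A->3 (anticipating H). Choose A
Stage 1: P1: O->4, E->6 (anticipating A, H). Choose E
SPE path: E -> A -> H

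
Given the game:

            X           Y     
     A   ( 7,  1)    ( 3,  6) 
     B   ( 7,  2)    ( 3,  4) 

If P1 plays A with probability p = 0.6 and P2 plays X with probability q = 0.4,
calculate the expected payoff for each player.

E[P1] = 4.6, E[P2] = 3.68

Work:
E[P1] = p·q·π₁(A,X) + p·(1-q)·π₁(A,Y) + (1-p)·q·π₁(B,X) + (1-p)·(1-q)·π₁(B,Y)
= 0.6·0.4·7 + 0.6·0.6·3 + 0.4·0.4·7 + 0.4·0.6·3
= 4.6

E[P2] = 3.68 (similar calculation)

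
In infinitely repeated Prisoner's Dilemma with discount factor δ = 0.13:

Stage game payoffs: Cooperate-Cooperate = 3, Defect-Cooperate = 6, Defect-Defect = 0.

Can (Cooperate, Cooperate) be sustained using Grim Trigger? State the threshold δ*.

δ* = 0.5; since δ = 0.13 < 0.5, cooperation cannot be sustained

Work:
For Grim Trigger:
Cooperate forever: 3/(1-δ)
Defect then punished: 6 + 0·δ/(1-δ)
Need: 3/(1-δ) ≥ 6 + 0·δ/(1-δ)
Solving: δ ≥ (T-R)/(T-P) = (6-3)/(6-0) = 0.5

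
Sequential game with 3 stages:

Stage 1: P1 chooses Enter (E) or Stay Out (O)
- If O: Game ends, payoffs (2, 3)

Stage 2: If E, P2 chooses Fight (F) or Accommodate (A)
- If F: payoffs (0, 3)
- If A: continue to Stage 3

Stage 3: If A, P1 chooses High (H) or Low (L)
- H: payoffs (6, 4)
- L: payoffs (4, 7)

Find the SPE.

SPE: (E, A, H); Outcome (6, 4)

Work:
Stage 3: P1 chooses H (6 vs 4)
Stage 2: P2: F->3, A->4 (anticipating H). Choose A
Stage 1: P1: O->2, E->6 (anticipating A, H). Choose E
SPE path: E -> A -> H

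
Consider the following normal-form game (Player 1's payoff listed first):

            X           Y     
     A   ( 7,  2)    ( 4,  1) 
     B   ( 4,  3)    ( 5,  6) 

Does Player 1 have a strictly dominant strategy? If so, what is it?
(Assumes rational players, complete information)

No strictly dominant strategy exists for Player 1

Work:
A strategy strictly dominates another if it gives a strictly higher payoff against every opponent action. Compare each pair of P1's strategies column-by-column:
  A vs B: [7 vs 4, 4 vs 5] → A does not strictly dominate B (column Y: 4 ≤ 5)
  B vs A: [4 vs 7, 5 vs 4] → B does not strictly dominate A (column X: 4 ≤ 7)
No single strategy strictly dominates all others → no strictly dominant strategy.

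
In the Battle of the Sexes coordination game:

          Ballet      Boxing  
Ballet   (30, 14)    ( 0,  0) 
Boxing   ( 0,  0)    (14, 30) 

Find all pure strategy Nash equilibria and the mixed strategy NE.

Pure NE: (Ballet, Ballet) and (Boxing, Boxing); Mixed NE: p = 0.6818, q = 0.3182

Work:
Check pure NE:
(Ballet, Ballet): (30, 14) - no unilateral deviation beneficial
(Boxing, Boxing): (14, 30) - no unilateral deviation beneficial
Mixed NE: P1 plays Ballet with p = 0.6818, P2 plays Ballet with q = 0.3182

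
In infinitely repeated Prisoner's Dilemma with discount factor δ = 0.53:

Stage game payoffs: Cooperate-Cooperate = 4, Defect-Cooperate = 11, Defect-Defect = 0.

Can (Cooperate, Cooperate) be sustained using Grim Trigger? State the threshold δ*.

δ* = 0.6364; since δ = 0.53 < 0.6364, cooperation cannot be sustained

Work:
For Grim Trigger:
Cooperate forever: 4/(1-δ)
Defect then punished: 11 + 0·δ/(1-δ)
Need: 4/(1-δ) ≥ 11 + 0·δ/(1-δ)
Solving: δ ≥ (T-R)/(T-P) = (11-4)/(11-0) = 0.6364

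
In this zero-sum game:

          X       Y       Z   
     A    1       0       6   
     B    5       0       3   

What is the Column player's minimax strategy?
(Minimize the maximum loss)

Column should play Y, value = 0

Work:
Column player minimizes Row's maximum payoff:
Column X: max payoff to Row = 5
Column Y: max payoff to Row = 0
Column Z: max payoff to Row = 6
Minimum is 0, achieved by column Y.
Minimax strategy: Y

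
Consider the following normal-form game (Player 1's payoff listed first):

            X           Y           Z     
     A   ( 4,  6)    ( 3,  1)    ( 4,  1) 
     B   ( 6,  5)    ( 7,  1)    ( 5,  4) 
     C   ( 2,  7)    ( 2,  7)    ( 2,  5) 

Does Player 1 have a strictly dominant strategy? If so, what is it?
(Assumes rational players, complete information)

Yes, Player 1's strictly dominant strategy is B

Work:
A strategy strictly dominates another if it gives a strictly higher payoff against every opponent action. Compare each pair of P1's strategies column-by-column:
  A vs B: [4 vs 6, 3 vs 7, 4 vs 5] → A does not strictly dominate B (column X: 4 ≤ 6)
  A vs C: [4 vs 2, 3 vs 2, 4 vs 2] → A strictly dominates C
  B vs A: [6 vs 4, 7 vs 3, 5 vs 4] → B strictly dominates A
  B vs C: [6 vs 2, 7 vs 2, 5 vs 2] → B strictly dominates C
  C vs A: [2 vs 4, 2 vs 3, 2 vs 4] → C does not strictly dominate A (column X: 2 ≤ 4)
  C vs B: [2 vs 6, 2 vs 7, 2 vs 5] → C does not strictly dominate B (column X: 2 ≤ 6)
B strictly dominates every other strategy → strictly dominant.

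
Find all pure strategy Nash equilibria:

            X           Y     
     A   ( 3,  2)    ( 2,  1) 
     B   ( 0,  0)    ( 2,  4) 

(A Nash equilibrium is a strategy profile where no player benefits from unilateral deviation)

Nash equilibrium: (A, X), (B, Y)

Work:
Best responses:
  P1 vs X: payoffs [3, 0] → best response A (payoff 3)
  P1 vs Y: payoffs [2, 2] → best response A/B (payoff 2)
  P2 vs A: payoffs [2, 1] → best response X (payoff 2)
  P2 vs B: payoffs [0, 4] → best response Y (payoff 4)
Mutual best responses: (A,X), (B,Y) → Nash equilibria.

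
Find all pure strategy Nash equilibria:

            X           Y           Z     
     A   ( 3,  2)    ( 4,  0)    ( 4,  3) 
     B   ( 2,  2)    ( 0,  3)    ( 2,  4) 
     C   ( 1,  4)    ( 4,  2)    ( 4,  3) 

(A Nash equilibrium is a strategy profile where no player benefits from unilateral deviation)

Nash equilibrium: (A, Z)

Work:
Best responses:
  P1 vs X: payoffs [3, 2, 1] → best response A (payoff 3)
  P1 vs Y: payoffs [4, 0, 4] → best response A/C (payoff 4)
  P1 vs Z: payoffs [4, 2, 4] → best response A/C (payoff 4)
  P2 vs A: payoffs [2, 0, 3] → best response Z (payoff 3)
  P2 vs B: payoffs [2, 3, 4] → best response Z (payoff 4)
  P2 vs C: payoffs [4, 2, 3] → best response X (payoff 4)
Mutual best responses: (A,Z) → Nash equilibria.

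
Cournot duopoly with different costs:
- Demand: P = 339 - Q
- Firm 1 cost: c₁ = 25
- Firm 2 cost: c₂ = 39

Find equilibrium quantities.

q₁* = 109.33, q₂* = 95.33

Work:
Reaction: q₁ = (339 - 25 - q₂)/2
Reaction: q₂ = (339 - 39 - q₁)/2
Solve simultaneously:
q₁* = (339 - 2×25 + 39)/3 = 109.33
q₂* = (339 - 2×39 + 25)/3 = 95.33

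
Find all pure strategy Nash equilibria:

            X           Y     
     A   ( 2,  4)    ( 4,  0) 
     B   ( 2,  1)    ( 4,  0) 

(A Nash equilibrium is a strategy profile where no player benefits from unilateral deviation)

Nash equilibrium: (A, X), (B, X)

Work:
Best responses:
  P1 vs X: payoffs [2, 2] → best response A/B (payoff 2)
  P1 vs Y: payoffs [4, 4] → best response A/B (payoff 4)
  P2 vs A: payoffs [4, 0] → best response X (payoff 4)
  P2 vs B: payoffs [1, 0] → best response X (payoff 1)
Mutual best responses: (A,X), (B,X) → Nash equilibria.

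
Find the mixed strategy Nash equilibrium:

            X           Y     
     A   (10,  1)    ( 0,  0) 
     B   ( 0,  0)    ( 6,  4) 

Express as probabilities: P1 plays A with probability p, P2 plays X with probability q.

p = 0.8, q = 0.375

Work:
Find probabilities that make opponent indifferent:
P2 chooses q to make P1 indifferent between A and B
P1 chooses p to make P2 indifferent between X and Y
Mixed NE: P1 plays (A: 0.8, B: 0.2), P2 plays (X: 0.375, Y: 0.625)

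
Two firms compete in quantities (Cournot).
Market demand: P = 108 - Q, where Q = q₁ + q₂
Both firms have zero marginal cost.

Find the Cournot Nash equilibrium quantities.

q₁* = q₂* = 36.0; P* = 36.0

Work:
Profit: π_i = P·q_i = (a - q_i - q_j)·q_i
FOC: ∂π_i/∂q_i = a - 2q_i - q_j = 0
Reaction function: q_i = (108 - q_j)/2
Symmetry: q* = 108/3 = 36.0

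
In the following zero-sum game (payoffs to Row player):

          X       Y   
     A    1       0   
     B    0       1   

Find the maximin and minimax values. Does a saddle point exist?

Maximin = 0, Minimax = 1, Saddle: False

Work:
Row minimums: [0, 0] → maximin = 0
Column maximums: [1, 1] → minimax = 1
No saddle point (maximin ≠ minimax). Mixed strategy needed.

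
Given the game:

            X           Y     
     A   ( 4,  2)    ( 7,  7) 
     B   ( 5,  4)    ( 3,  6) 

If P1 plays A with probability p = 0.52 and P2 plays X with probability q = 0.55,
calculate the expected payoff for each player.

E[P1] = 4.75, E[P2] = 4.562

Work:
E[P1] = p·q·π₁(A,X) + p·(1-q)·π₁(A,Y) + (1-p)·q·π₁(B,X) + (1-p)·(1-q)·π₁(B,Y)
= 0.52·0.55·4 + 0.52·0.45·7 + 0.48·0.55·5 + 0.48·0.45·3
= 4.75

E[P2] = 4.562 (similar calculation)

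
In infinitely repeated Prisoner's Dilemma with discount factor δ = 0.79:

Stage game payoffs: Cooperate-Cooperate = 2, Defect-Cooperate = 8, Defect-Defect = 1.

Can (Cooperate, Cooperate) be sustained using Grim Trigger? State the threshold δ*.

δ* = 0.8571; since δ = 0.79 < 0.8571, cooperation cannot be sustained

Work:
For Grim Trigger:
Cooperate forever: 2/(1-δ)
Defect then punished: 8 + 1·δ/(1-δ)
Need: 2/(1-δ) ≥ 8 + 1·δ/(1-δ)
Solving: δ ≥ (T-R)/(T-P) = (8-2)/(8-1) = 0.8571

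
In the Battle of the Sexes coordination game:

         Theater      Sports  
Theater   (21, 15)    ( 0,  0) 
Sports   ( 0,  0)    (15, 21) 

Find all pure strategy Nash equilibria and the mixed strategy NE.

Pure NE: (Theater, Theater) and (Sports, Sports); Mixed NE: p = 0.5833, q = 0.4167

Work:
Check pure NE:
(Theater, Theater): (21, 15) - no unilateral deviation beneficial
(Sports, Sports): (15, 21) - no unilateral deviation beneficial
Mixed NE: P1 plays Theater with p = 0.5833, P2 plays Theater with q = 0.4167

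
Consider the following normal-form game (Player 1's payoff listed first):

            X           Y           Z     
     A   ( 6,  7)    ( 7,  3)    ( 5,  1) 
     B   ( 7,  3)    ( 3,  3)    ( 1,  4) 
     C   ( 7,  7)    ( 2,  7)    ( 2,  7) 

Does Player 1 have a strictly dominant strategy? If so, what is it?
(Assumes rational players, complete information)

No strictly dominant strategy exists for Player 1

Work:
A strategy strictly dominates another if it gives a strictly higher payoff against every opponent action. Compare each pair of P1's strategies column-by-column:
  A vs B: [6 vs 7, 7 vs 3, 5 vs 1] → A does not strictly dominate B (column X: 6 ≤ 7)
  A vs C: [6 vs 7, 7 vs 2, 5 vs 2] → A does not strictly dominate C (column X: 6 ≤ 7)
  B vs A: [7 vs 6, 3 vs 7, 1 vs 5] → B does not strictly dominate A (column Y: 3 ≤ 7)
  B vs C: [7 vs 7, 3 vs 2, 1 vs 2] → B does not strictly dominate C (column X: 7 ≤ 7)
  C vs A: [7 vs 6, 2 vs 7, 2 vs 5] → C does not strictly dominate A (column Y: 2 ≤ 7)
  C vs B: [7 vs 7, 2 vs 3, 2 vs 1] → C does not strictly dominate B (column X: 7 ≤ 7)
No single strategy strictly dominates all others → no strictly dominant strategy.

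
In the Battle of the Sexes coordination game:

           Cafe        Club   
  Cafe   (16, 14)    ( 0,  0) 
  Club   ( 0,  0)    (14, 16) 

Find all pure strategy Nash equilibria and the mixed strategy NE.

Pure NE: (Cafe, Cafe) and (Club, Club); Mixed NE: p = 0.5333, q = 0.4667

Work:
Check pure NE:
(Cafe, Cafe): (16, 14) - no unilateral deviation beneficial
(Club, Club): (14, 16) - no unilateral deviation beneficial
Mixed NE: P1 plays Cafe with p = 0.5333, P2 plays Cafe with q = 0.4667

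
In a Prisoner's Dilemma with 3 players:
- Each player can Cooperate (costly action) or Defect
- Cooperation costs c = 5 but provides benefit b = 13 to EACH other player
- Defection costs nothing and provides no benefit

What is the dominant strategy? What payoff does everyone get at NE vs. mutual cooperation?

Dominant: Defect; NE payoff = 0; Coop payoff = 21

Work:
Defect dominates (saves cost c = 5, benefit to others is external)
NE: All defect → everyone gets 0
If all cooperate: each receives (2)×13 - 5 = 21
Social dilemma: 21 > 0 but NE gives 0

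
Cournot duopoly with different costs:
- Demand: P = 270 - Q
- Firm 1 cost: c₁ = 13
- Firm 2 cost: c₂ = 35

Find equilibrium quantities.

q₁* = 93.0, q₂* = 71.0

Work:
Reaction: q₁ = (270 - 13 - q₂)/2
Reaction: q₂ = (270 - 35 - q₁)/2
Solve simultaneously:
q₁* = (270 - 2×13 + 35)/3 = 93.0
q₂* = (270 - 2×35 + 13)/3 = 71.0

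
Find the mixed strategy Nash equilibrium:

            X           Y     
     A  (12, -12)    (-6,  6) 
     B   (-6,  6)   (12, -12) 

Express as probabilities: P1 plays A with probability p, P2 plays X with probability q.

p = 0.5, q = 0.5

Work:
Find probabilities that make opponent indifferent:
P2 chooses q to make P1 indifferent between A and B
P1 chooses p to make P2 indifferent between X and Y
Mixed NE: P1 plays (A: 0.5, B: 0.5), P2 plays (X: 0.5, Y: 0.5)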